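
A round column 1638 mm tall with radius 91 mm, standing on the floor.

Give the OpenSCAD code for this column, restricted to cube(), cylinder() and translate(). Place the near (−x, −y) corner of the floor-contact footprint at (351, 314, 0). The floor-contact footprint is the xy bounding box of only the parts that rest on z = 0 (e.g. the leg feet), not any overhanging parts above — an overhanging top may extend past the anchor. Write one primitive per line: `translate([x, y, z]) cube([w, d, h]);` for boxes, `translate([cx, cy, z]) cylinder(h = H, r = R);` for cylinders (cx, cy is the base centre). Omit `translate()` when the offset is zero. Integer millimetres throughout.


translate([442, 405, 0]) cylinder(h = 1638, r = 91);


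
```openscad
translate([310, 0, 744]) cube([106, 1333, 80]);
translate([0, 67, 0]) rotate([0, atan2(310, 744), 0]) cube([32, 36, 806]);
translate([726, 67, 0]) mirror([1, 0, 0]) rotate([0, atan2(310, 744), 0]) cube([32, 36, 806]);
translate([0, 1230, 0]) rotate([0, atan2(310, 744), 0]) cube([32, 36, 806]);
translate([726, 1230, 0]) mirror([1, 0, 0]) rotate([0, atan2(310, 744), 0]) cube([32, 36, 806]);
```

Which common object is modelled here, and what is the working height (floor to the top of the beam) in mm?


A sawhorse. The overall height is 824 mm.

A beam across two mirrored pairs of raked legs — a sawhorse. The beam's underside is at z = 744 (matching the legs' vertical rise in atan2(310, 744)) and the beam is 80 mm tall, so its top is at 744 + 80 = 824 mm. The raked legs top out at the beam's underside, so that is the highest point.


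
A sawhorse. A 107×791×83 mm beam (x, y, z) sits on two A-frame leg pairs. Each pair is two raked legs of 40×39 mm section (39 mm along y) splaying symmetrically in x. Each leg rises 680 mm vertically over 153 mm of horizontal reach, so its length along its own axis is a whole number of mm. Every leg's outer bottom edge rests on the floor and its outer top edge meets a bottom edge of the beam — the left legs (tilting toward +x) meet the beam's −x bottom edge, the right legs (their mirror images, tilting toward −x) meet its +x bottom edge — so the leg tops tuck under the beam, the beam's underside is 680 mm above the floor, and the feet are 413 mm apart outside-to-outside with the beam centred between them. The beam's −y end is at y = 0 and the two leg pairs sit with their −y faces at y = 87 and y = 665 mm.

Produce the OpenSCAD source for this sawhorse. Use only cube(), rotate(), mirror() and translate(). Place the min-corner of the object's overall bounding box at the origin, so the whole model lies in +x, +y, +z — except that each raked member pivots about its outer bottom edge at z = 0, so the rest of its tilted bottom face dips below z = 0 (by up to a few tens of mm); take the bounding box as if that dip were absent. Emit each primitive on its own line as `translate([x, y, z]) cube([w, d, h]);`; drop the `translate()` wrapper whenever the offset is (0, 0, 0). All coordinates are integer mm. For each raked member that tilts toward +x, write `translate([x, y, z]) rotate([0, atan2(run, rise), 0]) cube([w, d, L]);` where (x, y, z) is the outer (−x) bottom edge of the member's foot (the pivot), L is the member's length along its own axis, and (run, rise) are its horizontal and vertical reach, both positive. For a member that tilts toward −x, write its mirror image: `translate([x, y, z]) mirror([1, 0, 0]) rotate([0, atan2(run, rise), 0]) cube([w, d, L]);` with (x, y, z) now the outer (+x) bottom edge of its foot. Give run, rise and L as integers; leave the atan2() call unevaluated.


translate([153, 0, 680]) cube([107, 791, 83]);
translate([0, 87, 0]) rotate([0, atan2(153, 680), 0]) cube([40, 39, 697]);
translate([413, 87, 0]) mirror([1, 0, 0]) rotate([0, atan2(153, 680), 0]) cube([40, 39, 697]);
translate([0, 665, 0]) rotate([0, atan2(153, 680), 0]) cube([40, 39, 697]);
translate([413, 665, 0]) mirror([1, 0, 0]) rotate([0, atan2(153, 680), 0]) cube([40, 39, 697]);


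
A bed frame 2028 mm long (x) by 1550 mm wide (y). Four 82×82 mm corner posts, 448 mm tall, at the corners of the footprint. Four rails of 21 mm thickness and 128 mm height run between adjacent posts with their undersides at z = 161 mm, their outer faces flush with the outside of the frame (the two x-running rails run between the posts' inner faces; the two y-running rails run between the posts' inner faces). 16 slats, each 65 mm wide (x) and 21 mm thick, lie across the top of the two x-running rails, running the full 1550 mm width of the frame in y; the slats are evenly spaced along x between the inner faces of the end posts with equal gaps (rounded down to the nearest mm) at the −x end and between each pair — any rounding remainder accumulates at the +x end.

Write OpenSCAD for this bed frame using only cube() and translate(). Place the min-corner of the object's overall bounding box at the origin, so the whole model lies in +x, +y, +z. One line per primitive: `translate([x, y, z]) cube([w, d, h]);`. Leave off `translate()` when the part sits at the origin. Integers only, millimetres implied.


cube([82, 82, 448]);
translate([0, 1468, 0]) cube([82, 82, 448]);
translate([1946, 0, 0]) cube([82, 82, 448]);
translate([1946, 1468, 0]) cube([82, 82, 448]);
translate([82, 0, 161]) cube([1864, 21, 128]);
translate([82, 1529, 161]) cube([1864, 21, 128]);
translate([0, 82, 161]) cube([21, 1386, 128]);
translate([2007, 82, 161]) cube([21, 1386, 128]);
translate([130, 0, 289]) cube([65, 1550, 21]);
translate([243, 0, 289]) cube([65, 1550, 21]);
translate([356, 0, 289]) cube([65, 1550, 21]);
translate([469, 0, 289]) cube([65, 1550, 21]);
translate([582, 0, 289]) cube([65, 1550, 21]);
translate([695, 0, 289]) cube([65, 1550, 21]);
translate([808, 0, 289]) cube([65, 1550, 21]);
translate([921, 0, 289]) cube([65, 1550, 21]);
translate([1034, 0, 289]) cube([65, 1550, 21]);
translate([1147, 0, 289]) cube([65, 1550, 21]);
translate([1260, 0, 289]) cube([65, 1550, 21]);
translate([1373, 0, 289]) cube([65, 1550, 21]);
translate([1486, 0, 289]) cube([65, 1550, 21]);
translate([1599, 0, 289]) cube([65, 1550, 21]);
translate([1712, 0, 289]) cube([65, 1550, 21]);
translate([1825, 0, 289]) cube([65, 1550, 21]);


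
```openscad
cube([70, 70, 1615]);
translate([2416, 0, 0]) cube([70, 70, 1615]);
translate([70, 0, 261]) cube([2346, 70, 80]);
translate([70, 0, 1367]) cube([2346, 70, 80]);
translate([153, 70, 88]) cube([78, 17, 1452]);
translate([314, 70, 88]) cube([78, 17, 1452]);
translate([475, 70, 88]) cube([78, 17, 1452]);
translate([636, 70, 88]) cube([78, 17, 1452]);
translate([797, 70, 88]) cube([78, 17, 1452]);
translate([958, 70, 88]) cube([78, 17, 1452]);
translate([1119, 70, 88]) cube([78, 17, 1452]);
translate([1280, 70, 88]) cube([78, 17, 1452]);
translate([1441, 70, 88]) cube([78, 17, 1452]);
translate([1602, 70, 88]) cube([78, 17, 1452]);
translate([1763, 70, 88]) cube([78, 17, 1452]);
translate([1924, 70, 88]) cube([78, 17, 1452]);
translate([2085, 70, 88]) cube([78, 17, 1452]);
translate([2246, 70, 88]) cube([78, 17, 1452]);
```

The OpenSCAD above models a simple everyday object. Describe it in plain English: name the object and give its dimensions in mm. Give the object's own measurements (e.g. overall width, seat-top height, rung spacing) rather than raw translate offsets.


A fence section. Two 70×70 mm posts, 1615 mm tall, stand on the floor with a clear span of 2346 mm between their inner faces. Two horizontal rails of 70×80 mm section span the gap between the posts with their undersides at z = 261 mm and z = 1367 mm, flush with the posts' −y face. 14 pickets, each 78 mm wide, 17 mm thick and 1452 mm tall, are fixed to the +y face of the rails with their bottoms at z = 88 mm, spaced across the span with a 83 mm gap after the −x post and between neighbouring pickets, with 92 mm left before the +x post.


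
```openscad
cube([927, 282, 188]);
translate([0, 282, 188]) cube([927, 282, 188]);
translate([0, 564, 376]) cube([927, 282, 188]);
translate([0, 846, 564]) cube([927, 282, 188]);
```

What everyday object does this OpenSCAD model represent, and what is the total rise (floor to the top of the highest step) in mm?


A staircase. The total rise is 752 mm.

4 identical blocks, each offset up and back from the previous — a staircase. Each step is 188 mm tall and there are 4 of them, so the total rise is 4 × 188 = 752 mm.


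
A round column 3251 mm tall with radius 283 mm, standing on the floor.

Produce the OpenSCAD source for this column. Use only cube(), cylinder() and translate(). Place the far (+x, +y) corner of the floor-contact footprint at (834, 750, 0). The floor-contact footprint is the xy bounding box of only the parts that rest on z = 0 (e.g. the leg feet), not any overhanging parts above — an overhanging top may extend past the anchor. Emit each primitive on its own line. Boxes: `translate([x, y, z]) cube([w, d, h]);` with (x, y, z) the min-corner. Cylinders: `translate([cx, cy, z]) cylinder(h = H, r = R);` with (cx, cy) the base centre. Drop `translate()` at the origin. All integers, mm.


translate([551, 467, 0]) cylinder(h = 3251, r = 283);


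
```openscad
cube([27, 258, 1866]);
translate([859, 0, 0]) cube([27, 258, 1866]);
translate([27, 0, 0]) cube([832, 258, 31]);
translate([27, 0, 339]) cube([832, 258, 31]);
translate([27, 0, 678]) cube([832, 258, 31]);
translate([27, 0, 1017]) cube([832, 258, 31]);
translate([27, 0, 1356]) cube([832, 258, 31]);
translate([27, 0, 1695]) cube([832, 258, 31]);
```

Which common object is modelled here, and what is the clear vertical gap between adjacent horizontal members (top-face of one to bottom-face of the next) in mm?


A bookshelf. The clear shelf gap is 308 mm.

Two tall side panels with 6 horizontal boards between them — a bookshelf. The first two shelf undersides are at z = 0 and z = 339; with shelf thickness 31, the clear gap is 339 − 0 − 31 = 308 mm.


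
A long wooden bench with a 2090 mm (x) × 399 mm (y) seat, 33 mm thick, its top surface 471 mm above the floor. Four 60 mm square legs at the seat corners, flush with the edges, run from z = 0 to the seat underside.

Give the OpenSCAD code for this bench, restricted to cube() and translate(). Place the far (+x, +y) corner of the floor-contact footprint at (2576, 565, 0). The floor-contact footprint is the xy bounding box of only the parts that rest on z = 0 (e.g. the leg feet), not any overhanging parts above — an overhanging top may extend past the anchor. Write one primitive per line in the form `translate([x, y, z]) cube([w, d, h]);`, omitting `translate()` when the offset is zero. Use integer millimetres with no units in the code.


translate([486, 166, 438]) cube([2090, 399, 33]);
translate([486, 166, 0]) cube([60, 60, 438]);
translate([486, 505, 0]) cube([60, 60, 438]);
translate([2516, 166, 0]) cube([60, 60, 438]);
translate([2516, 505, 0]) cube([60, 60, 438]);


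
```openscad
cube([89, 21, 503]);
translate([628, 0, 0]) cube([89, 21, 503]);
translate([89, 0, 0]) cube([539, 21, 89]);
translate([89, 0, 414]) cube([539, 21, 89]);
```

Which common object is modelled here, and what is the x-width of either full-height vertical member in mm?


A picture frame. The border width is 89 mm.

Four thin pieces enclosing a rectangular opening — a picture frame. The two full-height stiles are 503 mm tall; the top rail sits at z = 414 and is 89 mm tall, so the border above the opening is 503 − 414 = 89 mm, matching the stile x-width.


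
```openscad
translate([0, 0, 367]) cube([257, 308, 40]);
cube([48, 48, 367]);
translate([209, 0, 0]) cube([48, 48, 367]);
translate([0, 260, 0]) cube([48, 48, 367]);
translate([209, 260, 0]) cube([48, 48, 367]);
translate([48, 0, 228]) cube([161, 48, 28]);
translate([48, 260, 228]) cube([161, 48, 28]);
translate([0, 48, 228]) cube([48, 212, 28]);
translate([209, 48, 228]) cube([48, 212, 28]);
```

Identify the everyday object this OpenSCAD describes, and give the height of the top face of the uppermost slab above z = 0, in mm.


A stool. The seat height is 407 mm.

A 257×308×40 slab at z = 367 on four corner posts — a stool. The seat top is 367 + 40 = 407 mm.


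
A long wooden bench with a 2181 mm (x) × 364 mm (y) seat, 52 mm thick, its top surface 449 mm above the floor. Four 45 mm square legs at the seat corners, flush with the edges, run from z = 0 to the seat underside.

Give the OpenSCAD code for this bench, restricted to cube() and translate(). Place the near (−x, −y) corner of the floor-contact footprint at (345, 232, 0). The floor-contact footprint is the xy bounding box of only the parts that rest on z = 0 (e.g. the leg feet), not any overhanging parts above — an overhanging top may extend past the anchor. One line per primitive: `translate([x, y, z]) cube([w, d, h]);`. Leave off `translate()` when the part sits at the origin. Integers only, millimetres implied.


// leg_h = 449 − 52 = 397
translate([345, 232, 397]) cube([2181, 364, 52]);
translate([345, 232, 0]) cube([45, 45, 397]);
translate([345, 551, 0]) cube([45, 45, 397]);
translate([2481, 232, 0]) cube([45, 45, 397]);
translate([2481, 551, 0]) cube([45, 45, 397]);


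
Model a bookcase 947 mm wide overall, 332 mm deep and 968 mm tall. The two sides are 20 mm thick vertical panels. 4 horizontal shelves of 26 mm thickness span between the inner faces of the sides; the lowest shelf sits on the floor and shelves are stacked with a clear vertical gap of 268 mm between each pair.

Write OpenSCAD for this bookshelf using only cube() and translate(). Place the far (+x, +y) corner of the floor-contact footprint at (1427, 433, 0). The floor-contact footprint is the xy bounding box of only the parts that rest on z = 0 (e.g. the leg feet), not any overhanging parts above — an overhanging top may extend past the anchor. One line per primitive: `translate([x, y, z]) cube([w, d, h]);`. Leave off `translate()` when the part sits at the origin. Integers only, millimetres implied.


translate([480, 101, 0]) cube([20, 332, 968]);
translate([1407, 101, 0]) cube([20, 332, 968]);
translate([500, 101, 0]) cube([907, 332, 26]);
translate([500, 101, 294]) cube([907, 332, 26]);
translate([500, 101, 588]) cube([907, 332, 26]);
translate([500, 101, 882]) cube([907, 332, 26]);


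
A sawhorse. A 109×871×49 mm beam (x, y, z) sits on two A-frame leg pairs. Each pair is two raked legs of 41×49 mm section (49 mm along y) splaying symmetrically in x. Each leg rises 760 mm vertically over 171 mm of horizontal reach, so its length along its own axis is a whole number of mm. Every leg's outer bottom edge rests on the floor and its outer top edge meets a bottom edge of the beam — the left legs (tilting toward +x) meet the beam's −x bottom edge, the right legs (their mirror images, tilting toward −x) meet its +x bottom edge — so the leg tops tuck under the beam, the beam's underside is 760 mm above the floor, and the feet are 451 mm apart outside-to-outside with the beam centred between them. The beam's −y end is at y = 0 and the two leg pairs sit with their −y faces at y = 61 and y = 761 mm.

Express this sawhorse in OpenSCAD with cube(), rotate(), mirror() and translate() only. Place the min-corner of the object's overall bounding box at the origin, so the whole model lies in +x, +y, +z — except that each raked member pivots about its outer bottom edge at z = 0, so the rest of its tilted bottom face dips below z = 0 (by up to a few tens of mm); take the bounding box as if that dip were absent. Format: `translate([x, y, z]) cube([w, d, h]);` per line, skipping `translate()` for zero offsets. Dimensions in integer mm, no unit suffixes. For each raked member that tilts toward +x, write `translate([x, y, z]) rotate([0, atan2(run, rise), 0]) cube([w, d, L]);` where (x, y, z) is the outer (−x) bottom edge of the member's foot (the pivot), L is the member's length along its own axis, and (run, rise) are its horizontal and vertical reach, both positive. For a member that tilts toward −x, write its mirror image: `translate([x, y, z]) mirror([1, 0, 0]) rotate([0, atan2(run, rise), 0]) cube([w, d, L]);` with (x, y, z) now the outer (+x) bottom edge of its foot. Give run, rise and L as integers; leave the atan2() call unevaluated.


translate([171, 0, 760]) cube([109, 871, 49]);
translate([0, 61, 0]) rotate([0, atan2(171, 760), 0]) cube([41, 49, 779]);
translate([451, 61, 0]) mirror([1, 0, 0]) rotate([0, atan2(171, 760), 0]) cube([41, 49, 779]);
translate([0, 761, 0]) rotate([0, atan2(171, 760), 0]) cube([41, 49, 779]);
translate([451, 761, 0]) mirror([1, 0, 0]) rotate([0, atan2(171, 760), 0]) cube([41, 49, 779]);


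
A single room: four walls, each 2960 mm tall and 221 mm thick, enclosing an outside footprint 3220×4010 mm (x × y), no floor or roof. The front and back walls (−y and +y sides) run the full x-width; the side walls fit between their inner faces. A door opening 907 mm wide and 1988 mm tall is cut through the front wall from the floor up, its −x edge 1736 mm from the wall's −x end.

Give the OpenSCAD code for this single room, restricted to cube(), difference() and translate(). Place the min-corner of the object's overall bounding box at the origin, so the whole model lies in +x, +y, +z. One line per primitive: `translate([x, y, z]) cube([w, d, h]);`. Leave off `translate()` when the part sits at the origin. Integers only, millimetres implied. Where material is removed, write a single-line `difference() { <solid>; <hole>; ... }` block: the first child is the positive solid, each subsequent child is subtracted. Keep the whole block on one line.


difference() { cube([3220, 221, 2960]); translate([1736, 0, 0]) cube([907, 221, 1988]); }
translate([0, 3789, 0]) cube([3220, 221, 2960]);
translate([0, 221, 0]) cube([221, 3568, 2960]);
translate([2999, 221, 0]) cube([221, 3568, 2960]);


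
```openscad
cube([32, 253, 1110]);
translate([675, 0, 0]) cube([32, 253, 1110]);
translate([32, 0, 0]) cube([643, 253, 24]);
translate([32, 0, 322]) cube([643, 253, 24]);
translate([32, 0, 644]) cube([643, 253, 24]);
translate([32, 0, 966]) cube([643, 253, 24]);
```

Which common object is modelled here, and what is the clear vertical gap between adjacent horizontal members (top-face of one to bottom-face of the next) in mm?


A bookshelf. The clear shelf gap is 298 mm.

Two tall side panels with 4 horizontal boards between them — a bookshelf. The first two shelf undersides are at z = 0 and z = 322; with shelf thickness 24, the clear gap is 322 − 0 − 24 = 298 mm.


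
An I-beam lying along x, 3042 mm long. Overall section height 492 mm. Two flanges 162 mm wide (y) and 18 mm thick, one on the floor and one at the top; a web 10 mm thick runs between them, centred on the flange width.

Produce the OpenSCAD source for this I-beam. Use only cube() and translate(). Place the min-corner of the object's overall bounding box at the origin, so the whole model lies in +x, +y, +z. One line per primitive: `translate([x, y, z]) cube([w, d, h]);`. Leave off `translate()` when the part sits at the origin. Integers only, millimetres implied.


cube([3042, 162, 18]);
translate([0, 76, 18]) cube([3042, 10, 456]);
translate([0, 0, 474]) cube([3042, 162, 18]);


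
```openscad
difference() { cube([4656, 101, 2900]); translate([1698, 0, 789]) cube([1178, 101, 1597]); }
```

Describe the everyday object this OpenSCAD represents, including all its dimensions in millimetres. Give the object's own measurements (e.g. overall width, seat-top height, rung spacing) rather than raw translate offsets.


A wall 4656 mm long (x), 101 mm thick (y), 2900 mm tall, with a rectangular window opening cut through it. The opening is 1178 mm wide and 1597 mm tall; its sill is at z = 789 mm and its near (−x) edge is 1698 mm from the wall's −x end. The opening passes through the full wall thickness.


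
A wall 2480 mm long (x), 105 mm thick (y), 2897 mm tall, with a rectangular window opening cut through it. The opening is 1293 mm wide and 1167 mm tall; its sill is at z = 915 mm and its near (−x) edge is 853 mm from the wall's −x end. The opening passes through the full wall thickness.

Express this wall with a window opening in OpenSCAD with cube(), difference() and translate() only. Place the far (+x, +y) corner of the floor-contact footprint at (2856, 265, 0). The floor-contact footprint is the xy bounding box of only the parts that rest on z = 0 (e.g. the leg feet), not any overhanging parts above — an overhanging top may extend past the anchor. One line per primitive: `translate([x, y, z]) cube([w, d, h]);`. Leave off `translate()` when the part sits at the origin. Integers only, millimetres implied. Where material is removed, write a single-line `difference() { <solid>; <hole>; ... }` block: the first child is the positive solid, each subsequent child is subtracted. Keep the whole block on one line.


difference() { translate([376, 160, 0]) cube([2480, 105, 2897]); translate([1229, 160, 915]) cube([1293, 105, 1167]); }


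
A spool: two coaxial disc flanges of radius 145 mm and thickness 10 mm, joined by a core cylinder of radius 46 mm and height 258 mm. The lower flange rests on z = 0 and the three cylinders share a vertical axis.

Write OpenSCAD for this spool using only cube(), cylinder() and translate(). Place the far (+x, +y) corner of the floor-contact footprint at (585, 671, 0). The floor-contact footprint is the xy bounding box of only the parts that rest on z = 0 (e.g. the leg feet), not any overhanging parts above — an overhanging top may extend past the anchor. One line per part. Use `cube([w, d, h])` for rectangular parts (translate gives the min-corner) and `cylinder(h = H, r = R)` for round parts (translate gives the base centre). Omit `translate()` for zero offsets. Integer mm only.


translate([440, 526, 0]) cylinder(h = 10, r = 145);
translate([440, 526, 10]) cylinder(h = 258, r = 46);
translate([440, 526, 268]) cylinder(h = 10, r = 145);


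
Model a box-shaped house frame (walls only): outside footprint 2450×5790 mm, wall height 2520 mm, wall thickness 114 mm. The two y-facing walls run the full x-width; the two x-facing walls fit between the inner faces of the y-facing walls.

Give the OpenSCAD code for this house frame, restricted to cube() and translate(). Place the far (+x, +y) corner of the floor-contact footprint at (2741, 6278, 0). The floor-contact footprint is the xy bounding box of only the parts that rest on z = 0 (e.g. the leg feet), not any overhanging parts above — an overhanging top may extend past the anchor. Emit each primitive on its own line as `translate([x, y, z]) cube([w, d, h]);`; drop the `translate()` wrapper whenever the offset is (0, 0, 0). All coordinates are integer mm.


translate([291, 488, 0]) cube([2450, 114, 2520]);
translate([291, 6164, 0]) cube([2450, 114, 2520]);
translate([291, 602, 0]) cube([114, 5562, 2520]);
translate([2627, 602, 0]) cube([114, 5562, 2520]);


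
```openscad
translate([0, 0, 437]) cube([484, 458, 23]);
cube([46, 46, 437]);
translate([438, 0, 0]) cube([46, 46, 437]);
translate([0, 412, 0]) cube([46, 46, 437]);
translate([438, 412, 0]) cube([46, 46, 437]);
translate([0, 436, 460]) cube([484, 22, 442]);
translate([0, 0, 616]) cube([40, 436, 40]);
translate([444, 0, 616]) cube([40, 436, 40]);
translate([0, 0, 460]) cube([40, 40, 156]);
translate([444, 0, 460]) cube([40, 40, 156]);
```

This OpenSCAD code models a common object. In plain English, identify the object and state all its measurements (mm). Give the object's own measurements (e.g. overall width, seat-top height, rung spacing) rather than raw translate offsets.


A chair. The seat is a 484×458×23 mm slab with its top at z = 460 mm, on four 46×46 mm corner legs (flush with the seat edges, standing on z = 0). A flat backrest 22 mm thick, 442 mm tall, spans the full seat width and rises from the seat top along its +y edge, rear face flush with the rear of the seat. Two armrests of 40×40 mm section run along each side from the seat's front edge to the front of the backrest, top faces 196 mm above the seat top and outer faces flush with the seat's x-edges; a 40×40 mm post under the front of each armrest stands on the seat at the front corner.


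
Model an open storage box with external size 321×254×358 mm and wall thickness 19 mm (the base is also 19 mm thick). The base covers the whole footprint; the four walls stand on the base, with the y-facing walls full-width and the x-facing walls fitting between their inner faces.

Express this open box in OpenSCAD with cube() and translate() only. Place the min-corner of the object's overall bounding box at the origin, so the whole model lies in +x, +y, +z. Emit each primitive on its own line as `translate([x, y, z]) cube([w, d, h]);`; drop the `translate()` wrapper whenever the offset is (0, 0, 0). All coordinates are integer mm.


cube([321, 254, 19]);
translate([0, 0, 19]) cube([321, 19, 339]);
translate([0, 235, 19]) cube([321, 19, 339]);
translate([0, 19, 19]) cube([19, 216, 339]);
translate([302, 19, 19]) cube([19, 216, 339]);


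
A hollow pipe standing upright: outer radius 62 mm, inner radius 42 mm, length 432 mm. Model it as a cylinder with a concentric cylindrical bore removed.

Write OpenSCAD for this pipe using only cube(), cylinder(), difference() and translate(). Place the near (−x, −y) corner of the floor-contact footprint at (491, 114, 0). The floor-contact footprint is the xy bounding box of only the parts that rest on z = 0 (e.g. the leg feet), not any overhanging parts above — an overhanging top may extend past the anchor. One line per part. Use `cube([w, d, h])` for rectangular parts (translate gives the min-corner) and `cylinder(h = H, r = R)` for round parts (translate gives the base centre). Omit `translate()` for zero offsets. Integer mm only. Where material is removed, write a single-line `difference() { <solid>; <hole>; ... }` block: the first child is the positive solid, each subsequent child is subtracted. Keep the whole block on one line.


difference() { translate([553, 176, 0]) cylinder(h = 432, r = 62); translate([553, 176, 0]) cylinder(h = 432, r = 42); }


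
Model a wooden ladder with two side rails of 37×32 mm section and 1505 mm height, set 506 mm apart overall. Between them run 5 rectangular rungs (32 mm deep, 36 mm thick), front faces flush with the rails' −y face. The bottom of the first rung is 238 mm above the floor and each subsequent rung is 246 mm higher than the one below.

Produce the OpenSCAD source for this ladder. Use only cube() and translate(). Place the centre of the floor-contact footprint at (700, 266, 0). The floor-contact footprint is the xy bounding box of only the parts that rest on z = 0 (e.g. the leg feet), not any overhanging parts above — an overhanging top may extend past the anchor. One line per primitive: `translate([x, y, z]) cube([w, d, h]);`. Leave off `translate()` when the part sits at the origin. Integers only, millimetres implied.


translate([447, 250, 0]) cube([37, 32, 1505]);
translate([916, 250, 0]) cube([37, 32, 1505]);
translate([484, 250, 238]) cube([432, 32, 36]);
translate([484, 250, 484]) cube([432, 32, 36]);
translate([484, 250, 730]) cube([432, 32, 36]);
translate([484, 250, 976]) cube([432, 32, 36]);
translate([484, 250, 1222]) cube([432, 32, 36]);


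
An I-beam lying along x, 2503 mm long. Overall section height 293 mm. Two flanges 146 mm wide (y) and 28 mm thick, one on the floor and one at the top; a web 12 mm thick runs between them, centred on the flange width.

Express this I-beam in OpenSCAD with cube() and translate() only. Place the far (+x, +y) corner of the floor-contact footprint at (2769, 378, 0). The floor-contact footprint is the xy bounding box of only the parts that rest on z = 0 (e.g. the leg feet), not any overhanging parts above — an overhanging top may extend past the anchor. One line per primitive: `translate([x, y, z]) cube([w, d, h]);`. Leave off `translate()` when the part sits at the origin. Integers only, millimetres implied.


translate([266, 232, 0]) cube([2503, 146, 28]);
translate([266, 299, 28]) cube([2503, 12, 237]);
translate([266, 232, 265]) cube([2503, 146, 28]);


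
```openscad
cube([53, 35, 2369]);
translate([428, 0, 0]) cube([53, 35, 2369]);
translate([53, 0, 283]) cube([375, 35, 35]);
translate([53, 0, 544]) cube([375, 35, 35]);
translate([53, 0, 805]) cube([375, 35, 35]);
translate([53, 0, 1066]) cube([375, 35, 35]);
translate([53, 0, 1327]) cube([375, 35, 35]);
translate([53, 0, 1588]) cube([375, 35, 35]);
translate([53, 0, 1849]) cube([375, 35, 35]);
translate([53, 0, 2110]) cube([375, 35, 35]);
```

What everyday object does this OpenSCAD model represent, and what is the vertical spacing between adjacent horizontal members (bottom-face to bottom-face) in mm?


A ladder. The rung spacing is 261 mm.

Two tall 53×35 posts with 8 short bars between them — a ladder. Adjacent rungs sit at z = 283 and z = 544, so the spacing is 544 − 283 = 261 mm.


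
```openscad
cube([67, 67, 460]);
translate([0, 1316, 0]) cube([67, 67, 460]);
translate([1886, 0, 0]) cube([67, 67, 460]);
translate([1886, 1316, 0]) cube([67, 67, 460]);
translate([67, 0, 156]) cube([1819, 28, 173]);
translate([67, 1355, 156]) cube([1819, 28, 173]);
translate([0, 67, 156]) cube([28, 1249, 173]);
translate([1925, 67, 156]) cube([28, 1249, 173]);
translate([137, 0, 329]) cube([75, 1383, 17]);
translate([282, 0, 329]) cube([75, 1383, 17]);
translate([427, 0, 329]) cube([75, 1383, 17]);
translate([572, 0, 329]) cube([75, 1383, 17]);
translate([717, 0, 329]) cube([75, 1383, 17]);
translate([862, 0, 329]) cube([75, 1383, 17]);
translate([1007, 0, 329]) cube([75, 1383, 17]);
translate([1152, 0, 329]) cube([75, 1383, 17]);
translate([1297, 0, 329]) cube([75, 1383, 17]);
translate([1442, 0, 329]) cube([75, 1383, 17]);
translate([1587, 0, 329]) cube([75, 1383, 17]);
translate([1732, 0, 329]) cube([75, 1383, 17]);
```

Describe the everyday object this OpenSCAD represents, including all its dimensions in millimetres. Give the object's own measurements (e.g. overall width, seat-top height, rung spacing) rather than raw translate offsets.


A bed frame 1953 mm long (x) by 1383 mm wide (y). Four 67×67 mm corner posts, 460 mm tall, at the corners of the footprint. Four rails of 28 mm thickness and 173 mm height run between adjacent posts with their undersides at z = 156 mm, their outer faces flush with the outside of the frame (the two x-running rails run between the posts' inner faces; the two y-running rails run between the posts' inner faces). 12 slats, each 75 mm wide (x) and 17 mm thick, lie across the top of the two x-running rails, running the full 1383 mm width of the frame in y; along x they sit between the end posts with a 70 mm gap after the −x posts and between neighbouring slats, leaving 79 mm before the +x posts.


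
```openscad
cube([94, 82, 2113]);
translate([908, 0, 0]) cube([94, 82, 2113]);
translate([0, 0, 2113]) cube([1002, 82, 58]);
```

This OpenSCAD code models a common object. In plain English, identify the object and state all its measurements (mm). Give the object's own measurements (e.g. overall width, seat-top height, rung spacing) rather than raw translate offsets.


A door frame. The clear opening is 814 mm wide and 2113 mm high. Two 94 mm wide jambs, 82 mm deep, stand either side of the opening from the floor to the top of the opening. A 58 mm thick head sits across the top of both jambs, spanning the full outside width of the frame.


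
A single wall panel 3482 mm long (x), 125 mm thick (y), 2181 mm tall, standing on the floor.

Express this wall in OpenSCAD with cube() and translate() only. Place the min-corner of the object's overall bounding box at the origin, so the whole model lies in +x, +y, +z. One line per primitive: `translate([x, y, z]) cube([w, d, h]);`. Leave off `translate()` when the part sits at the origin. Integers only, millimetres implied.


cube([3482, 125, 2181]);


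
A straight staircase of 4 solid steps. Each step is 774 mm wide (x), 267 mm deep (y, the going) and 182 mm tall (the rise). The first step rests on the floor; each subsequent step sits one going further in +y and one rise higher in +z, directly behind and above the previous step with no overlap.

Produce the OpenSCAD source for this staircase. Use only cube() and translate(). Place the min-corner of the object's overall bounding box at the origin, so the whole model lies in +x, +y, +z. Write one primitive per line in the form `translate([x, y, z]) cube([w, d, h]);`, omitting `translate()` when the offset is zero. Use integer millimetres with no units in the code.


cube([774, 267, 182]);
translate([0, 267, 182]) cube([774, 267, 182]);
translate([0, 534, 364]) cube([774, 267, 182]);
translate([0, 801, 546]) cube([774, 267, 182]);


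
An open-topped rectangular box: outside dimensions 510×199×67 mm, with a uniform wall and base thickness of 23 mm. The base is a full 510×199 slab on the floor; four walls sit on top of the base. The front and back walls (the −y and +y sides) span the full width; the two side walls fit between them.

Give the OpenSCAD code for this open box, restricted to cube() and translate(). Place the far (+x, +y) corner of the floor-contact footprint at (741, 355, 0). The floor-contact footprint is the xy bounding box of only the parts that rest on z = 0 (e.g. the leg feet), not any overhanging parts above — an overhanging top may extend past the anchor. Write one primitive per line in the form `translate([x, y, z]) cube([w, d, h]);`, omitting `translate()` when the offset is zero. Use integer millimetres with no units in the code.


translate([231, 156, 0]) cube([510, 199, 23]);
translate([231, 156, 23]) cube([510, 23, 44]);
translate([231, 332, 23]) cube([510, 23, 44]);
translate([231, 179, 23]) cube([23, 153, 44]);
translate([718, 179, 23]) cube([23, 153, 44]);


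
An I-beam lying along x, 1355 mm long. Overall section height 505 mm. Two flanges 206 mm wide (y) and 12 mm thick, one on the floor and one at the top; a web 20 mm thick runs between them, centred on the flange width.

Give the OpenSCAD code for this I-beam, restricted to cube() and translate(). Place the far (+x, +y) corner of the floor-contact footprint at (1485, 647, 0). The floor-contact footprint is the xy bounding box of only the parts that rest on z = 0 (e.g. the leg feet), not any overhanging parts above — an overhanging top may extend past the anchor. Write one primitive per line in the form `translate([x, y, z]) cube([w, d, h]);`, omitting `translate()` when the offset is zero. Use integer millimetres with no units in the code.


translate([130, 441, 0]) cube([1355, 206, 12]);
translate([130, 534, 12]) cube([1355, 20, 481]);
translate([130, 441, 493]) cube([1355, 206, 12]);


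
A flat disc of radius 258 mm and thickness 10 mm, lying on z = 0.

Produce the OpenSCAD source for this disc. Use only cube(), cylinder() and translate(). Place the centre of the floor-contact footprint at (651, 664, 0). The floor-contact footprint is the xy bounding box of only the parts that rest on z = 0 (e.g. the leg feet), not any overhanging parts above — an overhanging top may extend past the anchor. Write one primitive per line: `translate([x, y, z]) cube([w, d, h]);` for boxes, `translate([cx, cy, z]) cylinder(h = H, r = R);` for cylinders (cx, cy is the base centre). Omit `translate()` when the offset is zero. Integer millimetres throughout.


translate([651, 664, 0]) cylinder(h = 10, r = 258);


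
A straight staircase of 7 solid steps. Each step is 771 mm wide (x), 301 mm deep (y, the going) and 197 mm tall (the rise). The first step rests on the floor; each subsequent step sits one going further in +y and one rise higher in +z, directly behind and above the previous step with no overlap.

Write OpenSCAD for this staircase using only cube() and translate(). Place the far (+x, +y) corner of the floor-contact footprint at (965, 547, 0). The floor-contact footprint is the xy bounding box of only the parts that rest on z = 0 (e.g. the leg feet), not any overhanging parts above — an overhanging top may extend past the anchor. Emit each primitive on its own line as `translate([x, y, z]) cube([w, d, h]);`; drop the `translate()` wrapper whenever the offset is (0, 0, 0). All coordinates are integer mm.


translate([194, 246, 0]) cube([771, 301, 197]);
translate([194, 547, 197]) cube([771, 301, 197]);
translate([194, 848, 394]) cube([771, 301, 197]);
translate([194, 1149, 591]) cube([771, 301, 197]);
translate([194, 1450, 788]) cube([771, 301, 197]);
translate([194, 1751, 985]) cube([771, 301, 197]);
translate([194, 2052, 1182]) cube([771, 301, 197]);


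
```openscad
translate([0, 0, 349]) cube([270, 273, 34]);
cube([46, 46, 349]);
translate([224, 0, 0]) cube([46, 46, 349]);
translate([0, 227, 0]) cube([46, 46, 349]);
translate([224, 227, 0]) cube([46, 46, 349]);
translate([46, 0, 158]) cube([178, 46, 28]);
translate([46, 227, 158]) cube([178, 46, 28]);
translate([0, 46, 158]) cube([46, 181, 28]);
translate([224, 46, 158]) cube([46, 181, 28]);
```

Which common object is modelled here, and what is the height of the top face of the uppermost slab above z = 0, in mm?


A stool. The seat height is 383 mm.

A 270×273×34 slab at z = 349 on four corner posts — a stool. The seat top is 349 + 34 = 383 mm.


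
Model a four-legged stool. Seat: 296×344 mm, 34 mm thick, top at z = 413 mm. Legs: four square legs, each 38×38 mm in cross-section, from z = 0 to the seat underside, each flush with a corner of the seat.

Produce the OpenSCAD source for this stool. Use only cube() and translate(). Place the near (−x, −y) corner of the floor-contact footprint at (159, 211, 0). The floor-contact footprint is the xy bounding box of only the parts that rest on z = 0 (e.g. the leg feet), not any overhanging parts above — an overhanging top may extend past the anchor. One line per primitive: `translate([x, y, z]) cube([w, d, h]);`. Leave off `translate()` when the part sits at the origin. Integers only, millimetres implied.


translate([159, 211, 379]) cube([296, 344, 34]);
translate([159, 211, 0]) cube([38, 38, 379]);
translate([417, 211, 0]) cube([38, 38, 379]);
translate([159, 517, 0]) cube([38, 38, 379]);
translate([417, 517, 0]) cube([38, 38, 379]);


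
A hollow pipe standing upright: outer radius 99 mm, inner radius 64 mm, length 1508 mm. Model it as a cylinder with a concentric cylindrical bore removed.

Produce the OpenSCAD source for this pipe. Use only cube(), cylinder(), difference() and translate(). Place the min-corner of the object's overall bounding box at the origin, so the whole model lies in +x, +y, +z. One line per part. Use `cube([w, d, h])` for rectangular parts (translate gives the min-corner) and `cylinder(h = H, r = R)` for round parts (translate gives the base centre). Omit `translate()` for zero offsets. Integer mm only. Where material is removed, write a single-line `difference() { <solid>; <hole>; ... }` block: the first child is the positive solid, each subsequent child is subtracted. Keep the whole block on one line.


difference() { translate([99, 99, 0]) cylinder(h = 1508, r = 99); translate([99, 99, 0]) cylinder(h = 1508, r = 64); }


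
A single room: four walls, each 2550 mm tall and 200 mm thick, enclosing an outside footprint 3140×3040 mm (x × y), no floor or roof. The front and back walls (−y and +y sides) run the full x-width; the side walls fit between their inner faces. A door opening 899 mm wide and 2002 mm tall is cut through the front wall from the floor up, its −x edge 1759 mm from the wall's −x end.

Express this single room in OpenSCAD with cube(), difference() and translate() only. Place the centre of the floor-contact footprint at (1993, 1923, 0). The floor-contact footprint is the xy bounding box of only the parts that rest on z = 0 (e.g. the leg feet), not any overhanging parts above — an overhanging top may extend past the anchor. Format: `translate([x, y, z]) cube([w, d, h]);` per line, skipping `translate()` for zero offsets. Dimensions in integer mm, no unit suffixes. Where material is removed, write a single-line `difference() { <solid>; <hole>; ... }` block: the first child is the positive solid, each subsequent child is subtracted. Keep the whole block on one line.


difference() { translate([423, 403, 0]) cube([3140, 200, 2550]); translate([2182, 403, 0]) cube([899, 200, 2002]); }
translate([423, 3243, 0]) cube([3140, 200, 2550]);
translate([423, 603, 0]) cube([200, 2640, 2550]);
translate([3363, 603, 0]) cube([200, 2640, 2550]);
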